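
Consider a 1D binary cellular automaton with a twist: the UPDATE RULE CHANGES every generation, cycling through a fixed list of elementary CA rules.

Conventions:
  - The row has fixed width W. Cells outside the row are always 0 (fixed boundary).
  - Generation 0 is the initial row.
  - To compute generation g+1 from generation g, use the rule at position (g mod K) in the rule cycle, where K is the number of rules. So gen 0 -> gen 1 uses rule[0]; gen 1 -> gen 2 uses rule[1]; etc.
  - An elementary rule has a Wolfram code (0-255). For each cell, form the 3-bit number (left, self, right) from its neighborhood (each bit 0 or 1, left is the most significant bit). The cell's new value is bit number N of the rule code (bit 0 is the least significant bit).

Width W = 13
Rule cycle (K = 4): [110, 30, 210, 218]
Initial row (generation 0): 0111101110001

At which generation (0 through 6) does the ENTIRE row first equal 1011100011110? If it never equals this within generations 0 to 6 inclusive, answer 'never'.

Answer: 2

Derivation:
Gen 0: 0111101110001
Gen 1 (rule 110): 1100111010011
Gen 2 (rule 30): 1011100011110
Gen 3 (rule 210): 0001110101111
Gen 4 (rule 218): 0011110001111
Gen 5 (rule 110): 0110010011001
Gen 6 (rule 30): 1101111110111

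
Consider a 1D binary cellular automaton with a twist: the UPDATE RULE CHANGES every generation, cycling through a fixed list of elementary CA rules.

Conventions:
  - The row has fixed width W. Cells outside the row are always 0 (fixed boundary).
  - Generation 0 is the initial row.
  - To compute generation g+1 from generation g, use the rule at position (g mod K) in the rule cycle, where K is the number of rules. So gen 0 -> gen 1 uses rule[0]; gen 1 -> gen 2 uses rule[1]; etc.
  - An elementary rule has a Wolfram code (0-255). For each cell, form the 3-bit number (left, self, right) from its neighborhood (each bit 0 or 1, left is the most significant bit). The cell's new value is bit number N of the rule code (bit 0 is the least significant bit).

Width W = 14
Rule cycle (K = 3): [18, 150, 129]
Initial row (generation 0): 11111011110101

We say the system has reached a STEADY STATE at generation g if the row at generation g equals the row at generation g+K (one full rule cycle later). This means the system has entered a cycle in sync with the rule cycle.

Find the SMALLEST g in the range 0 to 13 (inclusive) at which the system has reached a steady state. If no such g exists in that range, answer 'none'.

Gen 0: 11111011110101
Gen 1 (rule 18): 00000000000000
Gen 2 (rule 150): 00000000000000
Gen 3 (rule 129): 11111111111111
Gen 4 (rule 18): 00000000000000
Gen 5 (rule 150): 00000000000000
Gen 6 (rule 129): 11111111111111
Gen 7 (rule 18): 00000000000000
Gen 8 (rule 150): 00000000000000
Gen 9 (rule 129): 11111111111111
Gen 10 (rule 18): 00000000000000
Gen 11 (rule 150): 00000000000000
Gen 12 (rule 129): 11111111111111
Gen 13 (rule 18): 00000000000000
Gen 14 (rule 150): 00000000000000
Gen 15 (rule 129): 11111111111111
Gen 16 (rule 18): 00000000000000

Answer: 1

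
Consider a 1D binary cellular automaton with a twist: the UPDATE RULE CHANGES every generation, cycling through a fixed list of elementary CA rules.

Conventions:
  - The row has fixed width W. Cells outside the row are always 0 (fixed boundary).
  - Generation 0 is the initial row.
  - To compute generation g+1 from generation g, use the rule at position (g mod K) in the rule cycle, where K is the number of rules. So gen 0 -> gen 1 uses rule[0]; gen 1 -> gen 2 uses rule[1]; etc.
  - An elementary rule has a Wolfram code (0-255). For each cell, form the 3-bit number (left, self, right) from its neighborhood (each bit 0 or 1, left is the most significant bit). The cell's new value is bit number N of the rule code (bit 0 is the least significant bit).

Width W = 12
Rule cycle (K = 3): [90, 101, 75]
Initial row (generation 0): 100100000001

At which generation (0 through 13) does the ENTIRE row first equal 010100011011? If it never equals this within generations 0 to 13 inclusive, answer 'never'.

Gen 0: 100100000001
Gen 1 (rule 90): 011010000010
Gen 2 (rule 101): 001110111010
Gen 3 (rule 75): 111010101000
Gen 4 (rule 90): 101000000100
Gen 5 (rule 101): 111011110101
Gen 6 (rule 75): 101010010000
Gen 7 (rule 90): 000001101000
Gen 8 (rule 101): 111100111011
Gen 9 (rule 75): 100101101011
Gen 10 (rule 90): 011001100011
Gen 11 (rule 101): 001000101001
Gen 12 (rule 75): 110011000010
Gen 13 (rule 90): 111111100101

Answer: never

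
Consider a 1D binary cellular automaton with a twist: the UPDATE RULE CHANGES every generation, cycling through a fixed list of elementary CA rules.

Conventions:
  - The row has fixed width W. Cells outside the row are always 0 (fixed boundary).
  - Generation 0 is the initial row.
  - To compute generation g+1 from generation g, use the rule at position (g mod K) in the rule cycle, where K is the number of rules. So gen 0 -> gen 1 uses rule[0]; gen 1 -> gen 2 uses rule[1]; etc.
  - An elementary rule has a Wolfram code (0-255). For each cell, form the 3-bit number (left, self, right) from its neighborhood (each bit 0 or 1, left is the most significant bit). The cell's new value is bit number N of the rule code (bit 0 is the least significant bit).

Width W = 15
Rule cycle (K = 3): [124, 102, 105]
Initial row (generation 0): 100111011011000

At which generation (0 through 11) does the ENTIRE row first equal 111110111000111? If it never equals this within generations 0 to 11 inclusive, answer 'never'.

Gen 0: 100111011011000
Gen 1 (rule 124): 110101111111100
Gen 2 (rule 102): 011110000000100
Gen 3 (rule 105): 010010111110001
Gen 4 (rule 124): 011011100011001
Gen 5 (rule 102): 101100100101011
Gen 6 (rule 105): 011100000010111
Gen 7 (rule 124): 010110000011101
Gen 8 (rule 102): 111010000100111
Gen 9 (rule 105): 101100110000101
Gen 10 (rule 124): 111110111000111
Gen 11 (rule 102): 000011001001001

Answer: 10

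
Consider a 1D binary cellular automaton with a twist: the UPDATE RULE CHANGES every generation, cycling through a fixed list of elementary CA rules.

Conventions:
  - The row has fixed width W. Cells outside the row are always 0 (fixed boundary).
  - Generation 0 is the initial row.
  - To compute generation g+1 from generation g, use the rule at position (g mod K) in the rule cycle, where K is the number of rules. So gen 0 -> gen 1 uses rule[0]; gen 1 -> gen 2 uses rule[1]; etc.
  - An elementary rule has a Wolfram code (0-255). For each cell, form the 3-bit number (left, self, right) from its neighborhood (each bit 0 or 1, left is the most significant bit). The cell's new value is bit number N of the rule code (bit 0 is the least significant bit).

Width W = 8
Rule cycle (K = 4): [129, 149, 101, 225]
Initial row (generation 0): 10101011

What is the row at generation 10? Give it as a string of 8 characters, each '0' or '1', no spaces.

Gen 0: 10101011
Gen 1 (rule 129): 00000000
Gen 2 (rule 149): 11111111
Gen 3 (rule 101): 00000001
Gen 4 (rule 225): 11111100
Gen 5 (rule 129): 01111001
Gen 6 (rule 149): 00110101
Gen 7 (rule 101): 10011111
Gen 8 (rule 225): 00001111
Gen 9 (rule 129): 11100110
Gen 10 (rule 149): 01010001

Answer: 01010001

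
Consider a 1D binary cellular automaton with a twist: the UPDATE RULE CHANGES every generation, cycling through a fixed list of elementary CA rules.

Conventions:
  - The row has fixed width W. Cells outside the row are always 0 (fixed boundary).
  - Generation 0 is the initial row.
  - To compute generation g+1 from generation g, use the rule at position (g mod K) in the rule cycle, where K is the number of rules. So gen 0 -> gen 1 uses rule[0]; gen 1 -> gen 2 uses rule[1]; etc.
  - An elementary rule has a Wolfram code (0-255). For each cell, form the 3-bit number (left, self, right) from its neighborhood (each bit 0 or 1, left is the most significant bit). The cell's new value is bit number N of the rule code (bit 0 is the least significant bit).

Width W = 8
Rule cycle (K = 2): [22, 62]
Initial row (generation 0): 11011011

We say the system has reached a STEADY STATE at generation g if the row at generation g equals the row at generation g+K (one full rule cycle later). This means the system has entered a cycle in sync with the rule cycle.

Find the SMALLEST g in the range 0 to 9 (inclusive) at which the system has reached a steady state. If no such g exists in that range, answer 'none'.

Gen 0: 11011011
Gen 1 (rule 22): 00000000
Gen 2 (rule 62): 00000000
Gen 3 (rule 22): 00000000
Gen 4 (rule 62): 00000000
Gen 5 (rule 22): 00000000
Gen 6 (rule 62): 00000000
Gen 7 (rule 22): 00000000
Gen 8 (rule 62): 00000000
Gen 9 (rule 22): 00000000
Gen 10 (rule 62): 00000000
Gen 11 (rule 22): 00000000

Answer: 1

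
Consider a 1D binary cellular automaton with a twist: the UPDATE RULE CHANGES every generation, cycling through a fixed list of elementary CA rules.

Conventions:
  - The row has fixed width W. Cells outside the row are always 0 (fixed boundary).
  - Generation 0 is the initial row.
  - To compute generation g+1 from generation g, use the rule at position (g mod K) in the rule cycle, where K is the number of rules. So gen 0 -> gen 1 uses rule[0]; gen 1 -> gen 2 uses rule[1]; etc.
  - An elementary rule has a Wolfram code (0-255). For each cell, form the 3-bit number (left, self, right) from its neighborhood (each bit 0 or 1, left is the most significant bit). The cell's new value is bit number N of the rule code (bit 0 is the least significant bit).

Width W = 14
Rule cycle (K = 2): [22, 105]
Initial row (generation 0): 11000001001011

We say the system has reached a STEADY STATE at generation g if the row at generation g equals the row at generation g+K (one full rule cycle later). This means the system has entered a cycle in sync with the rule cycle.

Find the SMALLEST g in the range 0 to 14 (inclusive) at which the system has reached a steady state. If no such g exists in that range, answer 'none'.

Answer: 5

Derivation:
Gen 0: 11000001001011
Gen 1 (rule 22): 00100011111000
Gen 2 (rule 105): 10001010001011
Gen 3 (rule 22): 11011011011000
Gen 4 (rule 105): 11111111111011
Gen 5 (rule 22): 00000000000000
Gen 6 (rule 105): 11111111111111
Gen 7 (rule 22): 00000000000000
Gen 8 (rule 105): 11111111111111
Gen 9 (rule 22): 00000000000000
Gen 10 (rule 105): 11111111111111
Gen 11 (rule 22): 00000000000000
Gen 12 (rule 105): 11111111111111
Gen 13 (rule 22): 00000000000000
Gen 14 (rule 105): 11111111111111
Gen 15 (rule 22): 00000000000000
Gen 16 (rule 105): 11111111111111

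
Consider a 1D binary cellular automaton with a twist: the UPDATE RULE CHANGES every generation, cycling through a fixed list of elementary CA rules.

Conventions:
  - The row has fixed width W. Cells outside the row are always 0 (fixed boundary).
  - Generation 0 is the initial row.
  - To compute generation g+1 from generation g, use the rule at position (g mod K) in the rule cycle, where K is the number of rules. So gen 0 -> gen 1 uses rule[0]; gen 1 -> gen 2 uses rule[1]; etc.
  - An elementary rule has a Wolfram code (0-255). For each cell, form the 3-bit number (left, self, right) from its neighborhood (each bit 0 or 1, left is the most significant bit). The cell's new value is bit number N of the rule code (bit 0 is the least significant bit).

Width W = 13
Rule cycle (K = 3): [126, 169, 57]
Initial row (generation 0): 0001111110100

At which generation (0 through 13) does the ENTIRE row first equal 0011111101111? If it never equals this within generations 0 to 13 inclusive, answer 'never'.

Answer: never

Derivation:
Gen 0: 0001111110100
Gen 1 (rule 126): 0011000011110
Gen 2 (rule 169): 1010011011100
Gen 3 (rule 57): 0101010110011
Gen 4 (rule 126): 1111111111111
Gen 5 (rule 169): 1111111111110
Gen 6 (rule 57): 1000000000001
Gen 7 (rule 126): 1100000000011
Gen 8 (rule 169): 1001111111010
Gen 9 (rule 57): 0101000000101
Gen 10 (rule 126): 1111100001111
Gen 11 (rule 169): 1111001101110
Gen 12 (rule 57): 1000101011001
Gen 13 (rule 126): 1101111111111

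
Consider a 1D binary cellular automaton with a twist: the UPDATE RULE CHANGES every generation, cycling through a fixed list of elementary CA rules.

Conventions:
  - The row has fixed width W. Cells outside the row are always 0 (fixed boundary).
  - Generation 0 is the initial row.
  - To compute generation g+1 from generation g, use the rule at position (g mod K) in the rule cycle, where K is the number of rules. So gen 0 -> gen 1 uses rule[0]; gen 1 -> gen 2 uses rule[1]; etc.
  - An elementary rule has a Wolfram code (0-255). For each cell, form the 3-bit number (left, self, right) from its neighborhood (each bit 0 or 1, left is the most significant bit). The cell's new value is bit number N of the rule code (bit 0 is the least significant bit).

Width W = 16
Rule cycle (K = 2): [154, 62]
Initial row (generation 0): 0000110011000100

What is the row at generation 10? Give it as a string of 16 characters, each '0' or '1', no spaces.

Gen 0: 0000110011000100
Gen 1 (rule 154): 0001101110101010
Gen 2 (rule 62): 0011011001111111
Gen 3 (rule 154): 0110010111111110
Gen 4 (rule 62): 1101111100000001
Gen 5 (rule 154): 1001111010000010
Gen 6 (rule 62): 1111000111000111
Gen 7 (rule 154): 1110101110101110
Gen 8 (rule 62): 1001111001111001
Gen 9 (rule 154): 0111110111110110
Gen 10 (rule 62): 1100001100001101

Answer: 1100001100001101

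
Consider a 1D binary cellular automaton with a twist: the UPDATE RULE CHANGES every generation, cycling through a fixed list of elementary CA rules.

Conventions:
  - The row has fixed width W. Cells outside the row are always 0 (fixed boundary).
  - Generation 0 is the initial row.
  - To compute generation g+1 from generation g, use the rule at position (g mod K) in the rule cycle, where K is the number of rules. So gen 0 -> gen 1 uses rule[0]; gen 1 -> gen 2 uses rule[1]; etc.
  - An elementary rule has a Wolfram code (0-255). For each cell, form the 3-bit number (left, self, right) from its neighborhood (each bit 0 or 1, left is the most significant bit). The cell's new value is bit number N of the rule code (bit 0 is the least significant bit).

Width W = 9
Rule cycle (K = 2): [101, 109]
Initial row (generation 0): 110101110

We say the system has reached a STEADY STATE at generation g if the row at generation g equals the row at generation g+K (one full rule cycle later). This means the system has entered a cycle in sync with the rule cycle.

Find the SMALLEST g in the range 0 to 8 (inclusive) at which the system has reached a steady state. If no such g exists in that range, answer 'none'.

Answer: 2

Derivation:
Gen 0: 110101110
Gen 1 (rule 101): 011110010
Gen 2 (rule 109): 010010010
Gen 3 (rule 101): 010010010
Gen 4 (rule 109): 010010010
Gen 5 (rule 101): 010010010
Gen 6 (rule 109): 010010010
Gen 7 (rule 101): 010010010
Gen 8 (rule 109): 010010010
Gen 9 (rule 101): 010010010
Gen 10 (rule 109): 010010010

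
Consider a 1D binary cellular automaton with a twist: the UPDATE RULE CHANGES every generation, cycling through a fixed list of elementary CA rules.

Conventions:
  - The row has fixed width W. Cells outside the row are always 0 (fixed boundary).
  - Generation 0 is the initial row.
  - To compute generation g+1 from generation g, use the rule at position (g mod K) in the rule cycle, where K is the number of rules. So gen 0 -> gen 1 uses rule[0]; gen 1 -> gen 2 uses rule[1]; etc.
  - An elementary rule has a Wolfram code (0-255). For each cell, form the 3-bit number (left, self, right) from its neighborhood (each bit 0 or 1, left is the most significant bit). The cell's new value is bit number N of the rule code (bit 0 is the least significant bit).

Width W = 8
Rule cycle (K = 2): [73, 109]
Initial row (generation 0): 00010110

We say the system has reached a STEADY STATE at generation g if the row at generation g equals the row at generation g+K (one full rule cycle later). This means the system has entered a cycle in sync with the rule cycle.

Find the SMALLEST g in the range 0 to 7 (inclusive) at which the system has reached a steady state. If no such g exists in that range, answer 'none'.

Gen 0: 00010110
Gen 1 (rule 73): 11000110
Gen 2 (rule 109): 11010110
Gen 3 (rule 73): 11000110
Gen 4 (rule 109): 11010110
Gen 5 (rule 73): 11000110
Gen 6 (rule 109): 11010110
Gen 7 (rule 73): 11000110
Gen 8 (rule 109): 11010110
Gen 9 (rule 73): 11000110

Answer: 1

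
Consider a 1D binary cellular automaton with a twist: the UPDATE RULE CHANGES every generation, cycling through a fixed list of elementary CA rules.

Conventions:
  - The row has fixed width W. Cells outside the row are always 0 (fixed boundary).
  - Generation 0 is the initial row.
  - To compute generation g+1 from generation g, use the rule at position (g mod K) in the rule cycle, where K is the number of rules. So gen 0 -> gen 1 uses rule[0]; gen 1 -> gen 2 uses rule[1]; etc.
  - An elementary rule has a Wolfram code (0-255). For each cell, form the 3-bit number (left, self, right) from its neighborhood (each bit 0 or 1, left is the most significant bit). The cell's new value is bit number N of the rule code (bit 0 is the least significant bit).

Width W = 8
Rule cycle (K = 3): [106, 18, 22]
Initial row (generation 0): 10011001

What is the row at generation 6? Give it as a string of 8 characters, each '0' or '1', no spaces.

Answer: 00100100

Derivation:
Gen 0: 10011001
Gen 1 (rule 106): 00111010
Gen 2 (rule 18): 01000001
Gen 3 (rule 22): 11100011
Gen 4 (rule 106): 10100111
Gen 5 (rule 18): 00011000
Gen 6 (rule 22): 00100100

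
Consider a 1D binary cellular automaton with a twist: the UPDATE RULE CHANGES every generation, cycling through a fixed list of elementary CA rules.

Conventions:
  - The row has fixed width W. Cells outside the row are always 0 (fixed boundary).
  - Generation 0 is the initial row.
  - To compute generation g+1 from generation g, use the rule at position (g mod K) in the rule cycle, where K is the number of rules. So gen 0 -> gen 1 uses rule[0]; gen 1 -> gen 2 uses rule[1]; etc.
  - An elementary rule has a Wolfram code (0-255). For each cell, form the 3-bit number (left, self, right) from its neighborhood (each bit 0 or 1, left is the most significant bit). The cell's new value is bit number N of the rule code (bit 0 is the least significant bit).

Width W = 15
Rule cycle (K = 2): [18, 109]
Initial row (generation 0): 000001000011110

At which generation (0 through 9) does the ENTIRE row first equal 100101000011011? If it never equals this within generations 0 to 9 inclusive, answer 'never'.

Gen 0: 000001000011110
Gen 1 (rule 18): 000010100100001
Gen 2 (rule 109): 111011100101101
Gen 3 (rule 18): 000000011000000
Gen 4 (rule 109): 111111011011111
Gen 5 (rule 18): 000000000000000
Gen 6 (rule 109): 111111111111111
Gen 7 (rule 18): 000000000000000
Gen 8 (rule 109): 111111111111111
Gen 9 (rule 18): 000000000000000

Answer: never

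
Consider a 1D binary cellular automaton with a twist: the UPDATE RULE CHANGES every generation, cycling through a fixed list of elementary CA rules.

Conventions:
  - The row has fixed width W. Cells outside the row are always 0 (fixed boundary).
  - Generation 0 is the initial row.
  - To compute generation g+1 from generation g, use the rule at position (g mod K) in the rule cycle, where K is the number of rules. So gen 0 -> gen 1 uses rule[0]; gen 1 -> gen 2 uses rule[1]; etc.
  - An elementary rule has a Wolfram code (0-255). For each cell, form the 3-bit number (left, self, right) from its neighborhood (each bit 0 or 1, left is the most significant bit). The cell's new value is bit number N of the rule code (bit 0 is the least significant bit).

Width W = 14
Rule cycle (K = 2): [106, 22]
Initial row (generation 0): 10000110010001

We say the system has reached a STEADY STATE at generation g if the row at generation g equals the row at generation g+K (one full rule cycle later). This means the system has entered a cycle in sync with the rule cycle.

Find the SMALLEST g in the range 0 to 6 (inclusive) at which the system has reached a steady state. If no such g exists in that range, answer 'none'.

Gen 0: 10000110010001
Gen 1 (rule 106): 00001110100010
Gen 2 (rule 22): 00010000110111
Gen 3 (rule 106): 00100001111101
Gen 4 (rule 22): 01110010000001
Gen 5 (rule 106): 11010100000010
Gen 6 (rule 22): 00010110000111
Gen 7 (rule 106): 00101110001101
Gen 8 (rule 22): 01100001010001

Answer: none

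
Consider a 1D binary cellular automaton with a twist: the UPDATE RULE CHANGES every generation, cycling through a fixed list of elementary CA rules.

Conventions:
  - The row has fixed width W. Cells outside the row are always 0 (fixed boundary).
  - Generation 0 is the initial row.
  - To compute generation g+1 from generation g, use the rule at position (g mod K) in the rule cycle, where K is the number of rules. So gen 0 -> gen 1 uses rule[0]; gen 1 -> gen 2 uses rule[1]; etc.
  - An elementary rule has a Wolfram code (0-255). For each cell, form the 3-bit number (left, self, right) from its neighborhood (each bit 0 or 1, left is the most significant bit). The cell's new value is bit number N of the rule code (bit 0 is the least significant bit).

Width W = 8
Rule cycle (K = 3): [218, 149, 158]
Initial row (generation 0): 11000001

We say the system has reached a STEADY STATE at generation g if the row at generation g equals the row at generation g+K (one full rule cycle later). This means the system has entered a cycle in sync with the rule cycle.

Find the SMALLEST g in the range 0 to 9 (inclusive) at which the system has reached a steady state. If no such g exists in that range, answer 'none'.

Gen 0: 11000001
Gen 1 (rule 218): 11100010
Gen 2 (rule 149): 01011011
Gen 3 (rule 158): 11010010
Gen 4 (rule 218): 11001101
Gen 5 (rule 149): 00100001
Gen 6 (rule 158): 01110011
Gen 7 (rule 218): 11111111
Gen 8 (rule 149): 01111110
Gen 9 (rule 158): 11111101
Gen 10 (rule 218): 11111100
Gen 11 (rule 149): 01111011
Gen 12 (rule 158): 11110010

Answer: none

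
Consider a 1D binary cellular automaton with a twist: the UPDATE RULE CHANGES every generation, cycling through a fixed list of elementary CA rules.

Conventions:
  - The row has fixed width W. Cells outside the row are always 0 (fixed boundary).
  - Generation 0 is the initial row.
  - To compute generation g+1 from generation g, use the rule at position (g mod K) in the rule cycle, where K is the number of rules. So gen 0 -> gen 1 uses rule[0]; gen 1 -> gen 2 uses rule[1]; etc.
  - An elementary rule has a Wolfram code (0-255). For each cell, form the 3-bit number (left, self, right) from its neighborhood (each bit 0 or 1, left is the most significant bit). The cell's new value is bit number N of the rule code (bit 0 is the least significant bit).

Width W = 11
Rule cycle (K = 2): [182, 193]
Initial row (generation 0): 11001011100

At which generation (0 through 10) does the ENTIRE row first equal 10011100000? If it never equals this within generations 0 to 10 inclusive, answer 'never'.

Answer: 2

Derivation:
Gen 0: 11001011100
Gen 1 (rule 182): 00111101010
Gen 2 (rule 193): 10011100000
Gen 3 (rule 182): 11101010000
Gen 4 (rule 193): 01100000111
Gen 5 (rule 182): 10010001010
Gen 6 (rule 193): 00000100000
Gen 7 (rule 182): 00001110000
Gen 8 (rule 193): 11100110111
Gen 9 (rule 182): 01011001010
Gen 10 (rule 193): 00001000000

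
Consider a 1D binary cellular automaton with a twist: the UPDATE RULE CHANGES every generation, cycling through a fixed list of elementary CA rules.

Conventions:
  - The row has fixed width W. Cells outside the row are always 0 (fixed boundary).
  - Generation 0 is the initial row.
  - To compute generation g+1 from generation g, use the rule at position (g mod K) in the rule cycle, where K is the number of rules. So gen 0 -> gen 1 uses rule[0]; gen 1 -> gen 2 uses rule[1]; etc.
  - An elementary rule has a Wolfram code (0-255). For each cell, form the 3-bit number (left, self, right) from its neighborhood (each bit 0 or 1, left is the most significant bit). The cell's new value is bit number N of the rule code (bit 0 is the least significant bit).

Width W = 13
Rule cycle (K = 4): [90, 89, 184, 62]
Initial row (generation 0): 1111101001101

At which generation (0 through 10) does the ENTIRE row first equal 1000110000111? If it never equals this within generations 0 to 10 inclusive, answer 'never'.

Answer: never

Derivation:
Gen 0: 1111101001101
Gen 1 (rule 90): 1000100111100
Gen 2 (rule 89): 0110010100111
Gen 3 (rule 184): 0101001010110
Gen 4 (rule 62): 1111111111101
Gen 5 (rule 90): 1000000000100
Gen 6 (rule 89): 0111111110011
Gen 7 (rule 184): 0111111101010
Gen 8 (rule 62): 1100000011111
Gen 9 (rule 90): 1110000110001
Gen 10 (rule 89): 1011110111100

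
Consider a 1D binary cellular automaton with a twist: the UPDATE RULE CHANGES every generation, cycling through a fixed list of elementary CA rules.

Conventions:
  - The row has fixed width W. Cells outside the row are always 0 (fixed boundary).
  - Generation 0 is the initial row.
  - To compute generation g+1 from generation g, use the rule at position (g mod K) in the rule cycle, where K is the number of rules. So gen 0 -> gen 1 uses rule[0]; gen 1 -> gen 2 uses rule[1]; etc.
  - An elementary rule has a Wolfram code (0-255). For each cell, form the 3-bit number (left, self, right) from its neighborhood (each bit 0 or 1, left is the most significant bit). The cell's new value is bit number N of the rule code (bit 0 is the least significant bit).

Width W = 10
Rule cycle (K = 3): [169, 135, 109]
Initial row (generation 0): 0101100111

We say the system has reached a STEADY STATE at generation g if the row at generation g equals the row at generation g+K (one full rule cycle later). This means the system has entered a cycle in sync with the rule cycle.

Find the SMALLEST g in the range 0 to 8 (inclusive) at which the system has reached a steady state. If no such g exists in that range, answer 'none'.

Gen 0: 0101100111
Gen 1 (rule 169): 0011000110
Gen 2 (rule 135): 1100011000
Gen 3 (rule 109): 1101011011
Gen 4 (rule 169): 1010110110
Gen 5 (rule 135): 1010000000
Gen 6 (rule 109): 1110111111
Gen 7 (rule 169): 1101111110
Gen 8 (rule 135): 0000111100
Gen 9 (rule 109): 1110100101
Gen 10 (rule 169): 1101000010
Gen 11 (rule 135): 0001011110

Answer: none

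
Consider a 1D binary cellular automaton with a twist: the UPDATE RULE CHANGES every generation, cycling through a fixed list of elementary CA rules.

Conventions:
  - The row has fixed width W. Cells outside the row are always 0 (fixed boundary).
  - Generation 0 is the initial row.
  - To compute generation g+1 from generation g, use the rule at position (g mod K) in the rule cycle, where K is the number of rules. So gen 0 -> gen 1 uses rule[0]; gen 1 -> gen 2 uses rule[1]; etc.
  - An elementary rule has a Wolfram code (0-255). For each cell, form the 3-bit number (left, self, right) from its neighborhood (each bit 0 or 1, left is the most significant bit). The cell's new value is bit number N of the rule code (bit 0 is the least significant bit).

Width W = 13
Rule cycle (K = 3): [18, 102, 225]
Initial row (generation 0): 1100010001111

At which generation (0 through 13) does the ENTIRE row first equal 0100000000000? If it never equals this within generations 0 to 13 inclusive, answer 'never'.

Gen 0: 1100010001111
Gen 1 (rule 18): 0010101010000
Gen 2 (rule 102): 0111111110000
Gen 3 (rule 225): 0011111110111
Gen 4 (rule 18): 0100000000000
Gen 5 (rule 102): 1100000000000
Gen 6 (rule 225): 0101111111111
Gen 7 (rule 18): 1000000000000
Gen 8 (rule 102): 1000000000000
Gen 9 (rule 225): 0011111111111
Gen 10 (rule 18): 0100000000000
Gen 11 (rule 102): 1100000000000
Gen 12 (rule 225): 0101111111111
Gen 13 (rule 18): 1000000000000

Answer: 4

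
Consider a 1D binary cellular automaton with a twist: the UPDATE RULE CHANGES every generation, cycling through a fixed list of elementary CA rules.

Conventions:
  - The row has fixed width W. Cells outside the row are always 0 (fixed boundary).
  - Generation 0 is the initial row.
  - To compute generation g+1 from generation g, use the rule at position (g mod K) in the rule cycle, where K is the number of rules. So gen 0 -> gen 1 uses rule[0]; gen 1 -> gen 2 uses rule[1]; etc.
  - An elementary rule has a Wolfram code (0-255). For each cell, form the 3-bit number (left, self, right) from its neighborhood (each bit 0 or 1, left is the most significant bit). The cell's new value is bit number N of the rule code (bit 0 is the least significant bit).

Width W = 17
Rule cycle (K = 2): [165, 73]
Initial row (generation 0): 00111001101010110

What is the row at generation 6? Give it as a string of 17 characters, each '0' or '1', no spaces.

Gen 0: 00111001101010110
Gen 1 (rule 165): 10010000011111000
Gen 2 (rule 73): 00000111010001011
Gen 3 (rule 165): 11110010110101100
Gen 4 (rule 73): 10010000110001101
Gen 5 (rule 165): 10010110000100011
Gen 6 (rule 73): 00000110110001011

Answer: 00000110110001011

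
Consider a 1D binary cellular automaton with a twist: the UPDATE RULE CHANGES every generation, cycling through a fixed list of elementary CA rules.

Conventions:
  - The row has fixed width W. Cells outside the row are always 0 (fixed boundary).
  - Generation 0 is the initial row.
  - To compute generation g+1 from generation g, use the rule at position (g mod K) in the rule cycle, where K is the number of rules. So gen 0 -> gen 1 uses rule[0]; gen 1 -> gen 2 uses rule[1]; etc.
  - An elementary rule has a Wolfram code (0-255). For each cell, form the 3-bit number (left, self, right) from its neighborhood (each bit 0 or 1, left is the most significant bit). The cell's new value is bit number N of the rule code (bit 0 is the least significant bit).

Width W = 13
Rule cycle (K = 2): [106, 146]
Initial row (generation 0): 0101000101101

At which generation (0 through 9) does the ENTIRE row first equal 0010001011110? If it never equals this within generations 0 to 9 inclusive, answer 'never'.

Gen 0: 0101000101101
Gen 1 (rule 106): 1010001011110
Gen 2 (rule 146): 0001010001101
Gen 3 (rule 106): 0010100011110
Gen 4 (rule 146): 0100010101101
Gen 5 (rule 106): 1000101011110
Gen 6 (rule 146): 0101000001101
Gen 7 (rule 106): 1010000011110
Gen 8 (rule 146): 0001000101101
Gen 9 (rule 106): 0010001011110

Answer: 9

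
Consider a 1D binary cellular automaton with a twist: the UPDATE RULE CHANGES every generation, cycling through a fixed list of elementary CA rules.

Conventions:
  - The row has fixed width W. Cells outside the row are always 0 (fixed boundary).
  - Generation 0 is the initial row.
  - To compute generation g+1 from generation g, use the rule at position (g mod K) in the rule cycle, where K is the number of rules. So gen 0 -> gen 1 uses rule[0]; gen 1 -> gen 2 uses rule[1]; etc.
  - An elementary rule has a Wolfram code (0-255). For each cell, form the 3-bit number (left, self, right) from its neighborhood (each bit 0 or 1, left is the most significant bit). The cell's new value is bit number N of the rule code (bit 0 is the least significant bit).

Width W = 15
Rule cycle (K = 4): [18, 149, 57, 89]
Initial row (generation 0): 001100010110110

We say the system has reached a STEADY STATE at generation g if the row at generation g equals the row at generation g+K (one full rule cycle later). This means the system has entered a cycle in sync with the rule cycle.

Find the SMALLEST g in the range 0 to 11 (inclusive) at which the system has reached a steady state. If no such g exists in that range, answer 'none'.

Answer: 9

Derivation:
Gen 0: 001100010110110
Gen 1 (rule 18): 010010100000001
Gen 2 (rule 149): 011010111111101
Gen 3 (rule 57): 010101100000010
Gen 4 (rule 89): 000001111111001
Gen 5 (rule 18): 000010000000110
Gen 6 (rule 149): 111011111110001
Gen 7 (rule 57): 100110000001100
Gen 8 (rule 89): 010111111101111
Gen 9 (rule 18): 100000000000000
Gen 10 (rule 149): 111111111111111
Gen 11 (rule 57): 100000000000000
Gen 12 (rule 89): 011111111111111
Gen 13 (rule 18): 100000000000000
Gen 14 (rule 149): 111111111111111
Gen 15 (rule 57): 100000000000000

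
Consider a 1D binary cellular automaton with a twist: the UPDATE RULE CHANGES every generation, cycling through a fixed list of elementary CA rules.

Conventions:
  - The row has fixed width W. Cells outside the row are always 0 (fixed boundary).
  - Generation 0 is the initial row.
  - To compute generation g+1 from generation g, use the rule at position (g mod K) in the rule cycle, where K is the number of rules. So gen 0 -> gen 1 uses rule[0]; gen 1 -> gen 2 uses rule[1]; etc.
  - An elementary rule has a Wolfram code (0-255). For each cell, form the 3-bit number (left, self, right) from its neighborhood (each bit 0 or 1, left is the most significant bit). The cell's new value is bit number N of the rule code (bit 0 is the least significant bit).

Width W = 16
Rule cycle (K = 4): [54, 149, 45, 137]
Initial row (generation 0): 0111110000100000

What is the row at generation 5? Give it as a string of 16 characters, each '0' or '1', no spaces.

Answer: 0100111111001100

Derivation:
Gen 0: 0111110000100000
Gen 1 (rule 54): 1000001001110000
Gen 2 (rule 149): 1111101100101111
Gen 3 (rule 45): 1000011000111000
Gen 4 (rule 137): 0011010010110011
Gen 5 (rule 54): 0100111111001100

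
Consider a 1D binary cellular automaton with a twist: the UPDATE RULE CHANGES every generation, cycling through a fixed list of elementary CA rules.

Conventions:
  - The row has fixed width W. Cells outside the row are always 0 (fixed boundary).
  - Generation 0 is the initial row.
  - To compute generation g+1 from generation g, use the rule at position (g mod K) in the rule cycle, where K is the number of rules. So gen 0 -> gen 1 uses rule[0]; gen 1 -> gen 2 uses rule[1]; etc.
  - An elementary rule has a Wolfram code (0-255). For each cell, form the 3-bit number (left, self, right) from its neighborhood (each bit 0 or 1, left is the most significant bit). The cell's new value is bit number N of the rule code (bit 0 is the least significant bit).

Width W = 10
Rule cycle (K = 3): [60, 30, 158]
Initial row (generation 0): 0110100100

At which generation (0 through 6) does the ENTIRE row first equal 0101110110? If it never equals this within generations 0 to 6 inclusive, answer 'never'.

Gen 0: 0110100100
Gen 1 (rule 60): 0101110110
Gen 2 (rule 30): 1101000101
Gen 3 (rule 158): 1001101101
Gen 4 (rule 60): 1101011011
Gen 5 (rule 30): 1001010010
Gen 6 (rule 158): 1111011111

Answer: 1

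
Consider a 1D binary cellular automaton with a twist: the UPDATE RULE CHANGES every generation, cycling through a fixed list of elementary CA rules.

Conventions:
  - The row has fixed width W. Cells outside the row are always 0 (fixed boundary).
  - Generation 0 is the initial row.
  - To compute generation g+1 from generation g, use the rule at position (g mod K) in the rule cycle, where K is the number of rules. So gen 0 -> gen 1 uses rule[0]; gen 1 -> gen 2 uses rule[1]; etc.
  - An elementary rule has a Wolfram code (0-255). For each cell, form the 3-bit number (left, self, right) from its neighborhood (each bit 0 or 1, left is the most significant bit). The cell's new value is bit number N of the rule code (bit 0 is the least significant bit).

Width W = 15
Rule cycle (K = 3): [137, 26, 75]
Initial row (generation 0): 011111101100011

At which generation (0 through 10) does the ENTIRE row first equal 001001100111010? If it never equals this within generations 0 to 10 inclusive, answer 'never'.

Gen 0: 011111101100011
Gen 1 (rule 137): 011111001001010
Gen 2 (rule 26): 110000110110001
Gen 3 (rule 75): 110111110110110
Gen 4 (rule 137): 100111100100100
Gen 5 (rule 26): 011100011011010
Gen 6 (rule 75): 110101111011000
Gen 7 (rule 137): 100001110010011
Gen 8 (rule 26): 010011001101110
Gen 9 (rule 75): 100111011101010
Gen 10 (rule 137): 000110011000000

Answer: never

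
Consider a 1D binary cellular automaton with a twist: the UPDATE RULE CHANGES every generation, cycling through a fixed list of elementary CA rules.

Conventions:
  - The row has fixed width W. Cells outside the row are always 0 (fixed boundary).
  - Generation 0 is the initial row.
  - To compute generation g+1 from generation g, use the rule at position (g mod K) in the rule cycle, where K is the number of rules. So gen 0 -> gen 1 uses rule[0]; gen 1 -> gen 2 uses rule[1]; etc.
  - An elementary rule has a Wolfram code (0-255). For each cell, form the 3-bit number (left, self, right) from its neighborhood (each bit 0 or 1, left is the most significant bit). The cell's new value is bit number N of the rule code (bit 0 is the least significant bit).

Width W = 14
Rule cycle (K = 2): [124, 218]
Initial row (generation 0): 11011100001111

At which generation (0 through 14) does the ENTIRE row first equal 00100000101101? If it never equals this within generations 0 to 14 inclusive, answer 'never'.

Answer: never

Derivation:
Gen 0: 11011100001111
Gen 1 (rule 124): 11110110001001
Gen 2 (rule 218): 11110111010110
Gen 3 (rule 124): 10011101111111
Gen 4 (rule 218): 01111101111111
Gen 5 (rule 124): 01000111000001
Gen 6 (rule 218): 10101111100010
Gen 7 (rule 124): 11111000110011
Gen 8 (rule 218): 11111101111111
Gen 9 (rule 124): 10000111000001
Gen 10 (rule 218): 01001111100010
Gen 11 (rule 124): 01101000110011
Gen 12 (rule 218): 11100101111111
Gen 13 (rule 124): 10110111000001
Gen 14 (rule 218): 00110111100010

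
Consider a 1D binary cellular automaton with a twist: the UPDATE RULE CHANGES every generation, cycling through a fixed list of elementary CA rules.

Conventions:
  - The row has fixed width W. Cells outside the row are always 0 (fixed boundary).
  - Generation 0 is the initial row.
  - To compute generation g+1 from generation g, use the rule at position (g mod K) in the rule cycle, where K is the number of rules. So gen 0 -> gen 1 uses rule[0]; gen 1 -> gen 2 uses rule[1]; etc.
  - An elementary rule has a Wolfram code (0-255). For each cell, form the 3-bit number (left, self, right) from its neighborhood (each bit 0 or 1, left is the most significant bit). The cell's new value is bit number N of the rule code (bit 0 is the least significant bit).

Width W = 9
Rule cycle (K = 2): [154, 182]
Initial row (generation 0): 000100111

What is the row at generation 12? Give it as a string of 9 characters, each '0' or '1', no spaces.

Gen 0: 000100111
Gen 1 (rule 154): 001011110
Gen 2 (rule 182): 011101101
Gen 3 (rule 154): 111001000
Gen 4 (rule 182): 010111100
Gen 5 (rule 154): 100111010
Gen 6 (rule 182): 111010111
Gen 7 (rule 154): 110000110
Gen 8 (rule 182): 001001001
Gen 9 (rule 154): 010110110
Gen 10 (rule 182): 111001001
Gen 11 (rule 154): 110110110
Gen 12 (rule 182): 001001001

Answer: 001001001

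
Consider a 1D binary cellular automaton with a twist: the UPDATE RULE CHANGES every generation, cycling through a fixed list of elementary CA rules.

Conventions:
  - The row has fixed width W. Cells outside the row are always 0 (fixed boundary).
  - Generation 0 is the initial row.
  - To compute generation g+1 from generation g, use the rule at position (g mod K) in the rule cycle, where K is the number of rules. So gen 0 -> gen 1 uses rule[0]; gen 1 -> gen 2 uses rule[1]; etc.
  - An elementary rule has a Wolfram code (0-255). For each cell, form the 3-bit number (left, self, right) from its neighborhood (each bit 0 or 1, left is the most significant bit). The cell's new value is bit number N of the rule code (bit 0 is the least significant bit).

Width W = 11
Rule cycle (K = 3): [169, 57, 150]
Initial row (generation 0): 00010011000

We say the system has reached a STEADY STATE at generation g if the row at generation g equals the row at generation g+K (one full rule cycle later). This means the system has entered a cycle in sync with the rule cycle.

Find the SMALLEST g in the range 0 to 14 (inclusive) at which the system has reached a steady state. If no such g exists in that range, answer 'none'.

Answer: none

Derivation:
Gen 0: 00010011000
Gen 1 (rule 169): 11000010011
Gen 2 (rule 57): 10111001010
Gen 3 (rule 150): 10010111011
Gen 4 (rule 169): 00001110110
Gen 5 (rule 57): 11101001101
Gen 6 (rule 150): 01001110001
Gen 7 (rule 169): 00001100100
Gen 8 (rule 57): 11101010011
Gen 9 (rule 150): 01001011100
Gen 10 (rule 169): 00000111001
Gen 11 (rule 57): 11110100100
Gen 12 (rule 150): 01100111110
Gen 13 (rule 169): 01000111100
Gen 14 (rule 57): 00110100011
Gen 15 (rule 150): 01000110100
Gen 16 (rule 169): 00010101001
Gen 17 (rule 57): 11001010100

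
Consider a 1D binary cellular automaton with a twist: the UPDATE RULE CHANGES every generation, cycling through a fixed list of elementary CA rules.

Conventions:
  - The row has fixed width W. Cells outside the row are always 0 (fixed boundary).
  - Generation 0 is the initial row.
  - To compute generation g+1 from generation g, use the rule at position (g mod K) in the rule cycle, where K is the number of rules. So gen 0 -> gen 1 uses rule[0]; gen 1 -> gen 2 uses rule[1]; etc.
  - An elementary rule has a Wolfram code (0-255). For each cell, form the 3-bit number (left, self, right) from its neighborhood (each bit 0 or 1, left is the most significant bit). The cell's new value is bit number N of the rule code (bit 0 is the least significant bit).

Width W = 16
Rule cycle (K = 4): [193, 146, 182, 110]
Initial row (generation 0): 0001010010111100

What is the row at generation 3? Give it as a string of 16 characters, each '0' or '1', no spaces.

Gen 0: 0001010010111100
Gen 1 (rule 193): 1100000000011101
Gen 2 (rule 146): 0010000000101000
Gen 3 (rule 182): 0111000001111100

Answer: 0111000001111100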